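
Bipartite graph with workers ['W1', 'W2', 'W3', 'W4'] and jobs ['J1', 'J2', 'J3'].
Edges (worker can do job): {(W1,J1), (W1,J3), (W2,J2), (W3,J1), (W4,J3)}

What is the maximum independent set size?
Maximum independent set = 4

By König's theorem:
- Min vertex cover = Max matching = 3
- Max independent set = Total vertices - Min vertex cover
- Max independent set = 7 - 3 = 4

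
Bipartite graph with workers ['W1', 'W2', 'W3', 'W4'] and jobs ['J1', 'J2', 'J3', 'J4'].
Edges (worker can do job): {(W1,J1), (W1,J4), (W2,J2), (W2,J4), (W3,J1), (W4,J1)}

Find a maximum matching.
Matching: {(W1,J4), (W2,J2), (W4,J1)}

Maximum matching (size 3):
  W1 → J4
  W2 → J2
  W4 → J1

Each worker is assigned to at most one job, and each job to at most one worker.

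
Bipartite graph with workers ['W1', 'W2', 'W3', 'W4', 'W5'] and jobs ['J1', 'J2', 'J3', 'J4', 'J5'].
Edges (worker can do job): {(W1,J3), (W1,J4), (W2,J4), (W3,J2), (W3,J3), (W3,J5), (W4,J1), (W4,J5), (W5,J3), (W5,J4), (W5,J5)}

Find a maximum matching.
Matching: {(W1,J3), (W2,J4), (W3,J2), (W4,J1), (W5,J5)}

Maximum matching (size 5):
  W1 → J3
  W2 → J4
  W3 → J2
  W4 → J1
  W5 → J5

Each worker is assigned to at most one job, and each job to at most one worker.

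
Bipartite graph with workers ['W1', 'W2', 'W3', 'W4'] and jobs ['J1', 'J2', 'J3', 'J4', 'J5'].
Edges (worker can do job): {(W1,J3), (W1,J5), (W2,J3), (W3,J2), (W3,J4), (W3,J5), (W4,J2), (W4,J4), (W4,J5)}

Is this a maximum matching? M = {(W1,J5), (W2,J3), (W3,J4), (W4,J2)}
Yes, size 4 is maximum

Proposed matching has size 4.
Maximum matching size for this graph: 4.

This is a maximum matching.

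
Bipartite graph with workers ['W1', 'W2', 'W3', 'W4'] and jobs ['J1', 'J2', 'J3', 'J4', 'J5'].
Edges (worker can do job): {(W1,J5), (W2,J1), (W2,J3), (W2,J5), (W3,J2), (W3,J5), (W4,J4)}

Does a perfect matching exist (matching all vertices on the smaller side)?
Yes, perfect matching exists (size 4)

Perfect matching: {(W1,J5), (W2,J3), (W3,J2), (W4,J4)}
All 4 vertices on the smaller side are matched.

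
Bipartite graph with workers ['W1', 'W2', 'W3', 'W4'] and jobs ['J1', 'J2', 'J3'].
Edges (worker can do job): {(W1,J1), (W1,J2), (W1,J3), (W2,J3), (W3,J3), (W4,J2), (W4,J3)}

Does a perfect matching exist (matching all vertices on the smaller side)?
Yes, perfect matching exists (size 3)

Perfect matching: {(W1,J1), (W3,J3), (W4,J2)}
All 3 vertices on the smaller side are matched.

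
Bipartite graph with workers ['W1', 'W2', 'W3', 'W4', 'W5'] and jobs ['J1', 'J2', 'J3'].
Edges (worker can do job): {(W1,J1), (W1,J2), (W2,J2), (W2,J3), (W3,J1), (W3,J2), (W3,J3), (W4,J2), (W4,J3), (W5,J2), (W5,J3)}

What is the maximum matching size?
Maximum matching size = 3

Maximum matching: {(W1,J1), (W3,J2), (W5,J3)}
Size: 3

This assigns 3 workers to 3 distinct jobs.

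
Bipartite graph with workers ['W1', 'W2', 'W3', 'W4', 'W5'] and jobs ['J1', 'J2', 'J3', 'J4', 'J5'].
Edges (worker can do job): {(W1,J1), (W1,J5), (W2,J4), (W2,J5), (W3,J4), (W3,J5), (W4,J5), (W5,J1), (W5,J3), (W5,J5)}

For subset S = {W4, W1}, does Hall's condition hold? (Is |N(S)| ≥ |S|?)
Yes: |N(S)| = 2, |S| = 2

Subset S = {W4, W1}
Neighbors N(S) = {J1, J5}

|N(S)| = 2, |S| = 2
Hall's condition: |N(S)| ≥ |S| is satisfied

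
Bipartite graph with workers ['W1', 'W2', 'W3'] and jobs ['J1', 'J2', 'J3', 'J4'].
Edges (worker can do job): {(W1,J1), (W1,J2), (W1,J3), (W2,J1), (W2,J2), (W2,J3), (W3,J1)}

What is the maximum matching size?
Maximum matching size = 3

Maximum matching: {(W1,J3), (W2,J2), (W3,J1)}
Size: 3

This assigns 3 workers to 3 distinct jobs.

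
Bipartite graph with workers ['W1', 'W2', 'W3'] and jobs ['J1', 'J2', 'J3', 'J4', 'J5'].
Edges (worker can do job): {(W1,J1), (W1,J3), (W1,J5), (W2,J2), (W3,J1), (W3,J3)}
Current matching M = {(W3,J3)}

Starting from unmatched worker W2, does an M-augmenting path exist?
Yes: W2 → J2

An M-augmenting path alternates non-matching / matching edges, starting and ending at unmatched vertices.
Path: W2 → J2
(J2 is unmatched in M, so the path is augmenting.)
Flipping edges along this path would increase |M| from 1 to 2.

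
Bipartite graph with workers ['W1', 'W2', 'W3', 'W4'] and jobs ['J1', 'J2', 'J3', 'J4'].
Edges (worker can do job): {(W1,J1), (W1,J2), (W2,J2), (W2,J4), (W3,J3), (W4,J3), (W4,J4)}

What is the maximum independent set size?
Maximum independent set = 4

By König's theorem:
- Min vertex cover = Max matching = 4
- Max independent set = Total vertices - Min vertex cover
- Max independent set = 8 - 4 = 4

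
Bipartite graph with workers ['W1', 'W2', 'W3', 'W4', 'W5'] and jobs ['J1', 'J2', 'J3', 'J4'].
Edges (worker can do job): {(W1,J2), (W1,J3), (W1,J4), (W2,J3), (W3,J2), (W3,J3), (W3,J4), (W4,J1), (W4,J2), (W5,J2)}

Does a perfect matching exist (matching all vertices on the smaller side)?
Yes, perfect matching exists (size 4)

Perfect matching: {(W1,J3), (W3,J4), (W4,J1), (W5,J2)}
All 4 vertices on the smaller side are matched.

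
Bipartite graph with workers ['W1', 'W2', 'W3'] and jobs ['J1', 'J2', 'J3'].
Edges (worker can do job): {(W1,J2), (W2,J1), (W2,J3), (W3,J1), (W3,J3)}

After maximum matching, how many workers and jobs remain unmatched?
Unmatched: 0 workers, 0 jobs

Maximum matching size: 3
Workers: 3 total, 3 matched, 0 unmatched
Jobs: 3 total, 3 matched, 0 unmatched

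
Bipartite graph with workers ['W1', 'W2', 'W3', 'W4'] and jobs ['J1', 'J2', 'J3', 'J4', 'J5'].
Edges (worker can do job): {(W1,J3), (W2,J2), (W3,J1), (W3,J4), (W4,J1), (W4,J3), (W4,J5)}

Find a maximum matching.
Matching: {(W1,J3), (W2,J2), (W3,J4), (W4,J5)}

Maximum matching (size 4):
  W1 → J3
  W2 → J2
  W3 → J4
  W4 → J5

Each worker is assigned to at most one job, and each job to at most one worker.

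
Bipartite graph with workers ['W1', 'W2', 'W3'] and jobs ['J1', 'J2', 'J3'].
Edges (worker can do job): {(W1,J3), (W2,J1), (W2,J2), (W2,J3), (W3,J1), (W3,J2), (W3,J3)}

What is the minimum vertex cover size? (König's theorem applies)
Minimum vertex cover size = 3

By König's theorem: in bipartite graphs,
min vertex cover = max matching = 3

Maximum matching has size 3, so minimum vertex cover also has size 3.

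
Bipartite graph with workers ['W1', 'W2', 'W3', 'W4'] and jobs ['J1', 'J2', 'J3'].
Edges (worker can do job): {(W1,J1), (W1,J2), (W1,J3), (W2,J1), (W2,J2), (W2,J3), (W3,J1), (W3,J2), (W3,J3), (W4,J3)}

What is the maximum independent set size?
Maximum independent set = 4

By König's theorem:
- Min vertex cover = Max matching = 3
- Max independent set = Total vertices - Min vertex cover
- Max independent set = 7 - 3 = 4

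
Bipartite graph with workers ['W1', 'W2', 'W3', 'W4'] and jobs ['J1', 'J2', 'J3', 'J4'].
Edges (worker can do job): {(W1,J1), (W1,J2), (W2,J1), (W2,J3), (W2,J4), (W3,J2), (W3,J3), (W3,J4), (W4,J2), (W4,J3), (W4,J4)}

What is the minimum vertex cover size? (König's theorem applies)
Minimum vertex cover size = 4

By König's theorem: in bipartite graphs,
min vertex cover = max matching = 4

Maximum matching has size 4, so minimum vertex cover also has size 4.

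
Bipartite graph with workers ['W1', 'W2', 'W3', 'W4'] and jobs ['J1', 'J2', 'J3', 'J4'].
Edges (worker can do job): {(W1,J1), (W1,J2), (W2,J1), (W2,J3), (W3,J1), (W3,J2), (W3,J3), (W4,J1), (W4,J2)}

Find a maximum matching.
Matching: {(W1,J1), (W3,J3), (W4,J2)}

Maximum matching (size 3):
  W1 → J1
  W3 → J3
  W4 → J2

Each worker is assigned to at most one job, and each job to at most one worker.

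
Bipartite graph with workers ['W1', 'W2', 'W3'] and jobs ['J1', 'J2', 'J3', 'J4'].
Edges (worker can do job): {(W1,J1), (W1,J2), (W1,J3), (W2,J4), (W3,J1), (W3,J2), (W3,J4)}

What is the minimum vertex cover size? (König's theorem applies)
Minimum vertex cover size = 3

By König's theorem: in bipartite graphs,
min vertex cover = max matching = 3

Maximum matching has size 3, so minimum vertex cover also has size 3.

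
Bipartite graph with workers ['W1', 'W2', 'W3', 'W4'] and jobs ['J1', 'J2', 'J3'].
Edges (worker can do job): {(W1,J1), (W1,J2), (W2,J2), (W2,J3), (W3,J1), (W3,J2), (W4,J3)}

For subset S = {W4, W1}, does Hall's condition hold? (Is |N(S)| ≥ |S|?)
Yes: |N(S)| = 3, |S| = 2

Subset S = {W4, W1}
Neighbors N(S) = {J1, J2, J3}

|N(S)| = 3, |S| = 2
Hall's condition: |N(S)| ≥ |S| is satisfied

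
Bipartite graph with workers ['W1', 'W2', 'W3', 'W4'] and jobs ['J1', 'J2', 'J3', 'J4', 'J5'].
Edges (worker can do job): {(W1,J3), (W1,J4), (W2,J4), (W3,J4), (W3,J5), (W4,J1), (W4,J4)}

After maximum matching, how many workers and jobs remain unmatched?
Unmatched: 0 workers, 1 jobs

Maximum matching size: 4
Workers: 4 total, 4 matched, 0 unmatched
Jobs: 5 total, 4 matched, 1 unmatched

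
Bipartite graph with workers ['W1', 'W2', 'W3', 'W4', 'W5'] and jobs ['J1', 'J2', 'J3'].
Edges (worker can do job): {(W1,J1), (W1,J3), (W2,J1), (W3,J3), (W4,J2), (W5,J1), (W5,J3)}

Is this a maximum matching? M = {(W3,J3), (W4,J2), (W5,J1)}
Yes, size 3 is maximum

Proposed matching has size 3.
Maximum matching size for this graph: 3.

This is a maximum matching.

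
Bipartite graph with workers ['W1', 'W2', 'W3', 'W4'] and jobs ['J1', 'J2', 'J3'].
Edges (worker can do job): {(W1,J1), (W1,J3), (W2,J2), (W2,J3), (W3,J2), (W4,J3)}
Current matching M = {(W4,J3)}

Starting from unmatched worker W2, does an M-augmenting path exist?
Yes: W2 → J2

An M-augmenting path alternates non-matching / matching edges, starting and ending at unmatched vertices.
Path: W2 → J2
(J2 is unmatched in M, so the path is augmenting.)
Flipping edges along this path would increase |M| from 1 to 2.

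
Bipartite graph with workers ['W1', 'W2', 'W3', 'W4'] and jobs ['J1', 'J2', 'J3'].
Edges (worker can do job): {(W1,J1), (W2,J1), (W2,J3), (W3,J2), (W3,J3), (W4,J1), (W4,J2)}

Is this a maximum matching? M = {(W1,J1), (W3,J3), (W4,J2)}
Yes, size 3 is maximum

Proposed matching has size 3.
Maximum matching size for this graph: 3.

This is a maximum matching.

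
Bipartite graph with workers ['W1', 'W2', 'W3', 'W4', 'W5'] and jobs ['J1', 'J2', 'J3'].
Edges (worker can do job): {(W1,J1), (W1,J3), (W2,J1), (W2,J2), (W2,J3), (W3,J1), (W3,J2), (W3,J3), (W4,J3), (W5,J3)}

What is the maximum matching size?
Maximum matching size = 3

Maximum matching: {(W2,J2), (W3,J1), (W5,J3)}
Size: 3

This assigns 3 workers to 3 distinct jobs.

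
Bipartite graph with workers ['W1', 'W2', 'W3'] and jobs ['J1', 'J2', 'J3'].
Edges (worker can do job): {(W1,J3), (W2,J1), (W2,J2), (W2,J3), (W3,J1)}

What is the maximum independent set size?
Maximum independent set = 3

By König's theorem:
- Min vertex cover = Max matching = 3
- Max independent set = Total vertices - Min vertex cover
- Max independent set = 6 - 3 = 3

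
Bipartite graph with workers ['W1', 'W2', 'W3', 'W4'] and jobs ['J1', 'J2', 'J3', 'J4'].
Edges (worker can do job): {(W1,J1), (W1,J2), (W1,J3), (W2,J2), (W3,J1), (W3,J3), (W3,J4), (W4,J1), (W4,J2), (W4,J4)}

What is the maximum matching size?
Maximum matching size = 4

Maximum matching: {(W1,J3), (W2,J2), (W3,J4), (W4,J1)}
Size: 4

This assigns 4 workers to 4 distinct jobs.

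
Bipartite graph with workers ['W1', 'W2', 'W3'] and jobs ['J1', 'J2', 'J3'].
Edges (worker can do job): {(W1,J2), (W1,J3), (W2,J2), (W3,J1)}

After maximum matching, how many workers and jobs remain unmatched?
Unmatched: 0 workers, 0 jobs

Maximum matching size: 3
Workers: 3 total, 3 matched, 0 unmatched
Jobs: 3 total, 3 matched, 0 unmatched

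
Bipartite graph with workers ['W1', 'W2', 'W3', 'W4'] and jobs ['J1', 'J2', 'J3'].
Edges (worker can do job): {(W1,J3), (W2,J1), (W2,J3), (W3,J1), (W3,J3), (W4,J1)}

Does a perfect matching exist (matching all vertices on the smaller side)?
No, maximum matching has size 2 < 3

Maximum matching has size 2, need 3 for perfect matching.
Unmatched workers: ['W1', 'W2']
Unmatched jobs: ['J2']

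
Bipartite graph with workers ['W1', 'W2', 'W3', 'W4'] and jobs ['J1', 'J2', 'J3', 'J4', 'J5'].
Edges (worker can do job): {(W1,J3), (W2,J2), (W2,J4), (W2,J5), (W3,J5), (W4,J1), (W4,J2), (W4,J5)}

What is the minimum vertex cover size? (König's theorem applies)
Minimum vertex cover size = 4

By König's theorem: in bipartite graphs,
min vertex cover = max matching = 4

Maximum matching has size 4, so minimum vertex cover also has size 4.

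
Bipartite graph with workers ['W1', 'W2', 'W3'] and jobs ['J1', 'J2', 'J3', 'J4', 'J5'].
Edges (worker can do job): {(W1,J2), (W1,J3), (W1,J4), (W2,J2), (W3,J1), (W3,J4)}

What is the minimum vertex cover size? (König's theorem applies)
Minimum vertex cover size = 3

By König's theorem: in bipartite graphs,
min vertex cover = max matching = 3

Maximum matching has size 3, so minimum vertex cover also has size 3.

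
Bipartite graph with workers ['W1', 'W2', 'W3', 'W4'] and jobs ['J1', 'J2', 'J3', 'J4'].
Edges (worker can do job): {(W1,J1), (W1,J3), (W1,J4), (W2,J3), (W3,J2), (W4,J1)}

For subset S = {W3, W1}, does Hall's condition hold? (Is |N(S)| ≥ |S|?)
Yes: |N(S)| = 4, |S| = 2

Subset S = {W3, W1}
Neighbors N(S) = {J1, J2, J3, J4}

|N(S)| = 4, |S| = 2
Hall's condition: |N(S)| ≥ |S| is satisfied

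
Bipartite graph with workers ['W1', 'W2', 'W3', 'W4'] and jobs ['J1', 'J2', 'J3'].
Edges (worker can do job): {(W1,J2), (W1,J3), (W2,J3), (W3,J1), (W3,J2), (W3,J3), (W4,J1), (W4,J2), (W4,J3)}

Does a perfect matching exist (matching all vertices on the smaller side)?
Yes, perfect matching exists (size 3)

Perfect matching: {(W1,J3), (W3,J1), (W4,J2)}
All 3 vertices on the smaller side are matched.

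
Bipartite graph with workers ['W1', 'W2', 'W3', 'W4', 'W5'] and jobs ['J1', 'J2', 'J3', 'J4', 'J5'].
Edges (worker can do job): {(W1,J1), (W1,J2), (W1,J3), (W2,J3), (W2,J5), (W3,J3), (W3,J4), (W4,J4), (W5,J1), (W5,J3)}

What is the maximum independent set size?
Maximum independent set = 5

By König's theorem:
- Min vertex cover = Max matching = 5
- Max independent set = Total vertices - Min vertex cover
- Max independent set = 10 - 5 = 5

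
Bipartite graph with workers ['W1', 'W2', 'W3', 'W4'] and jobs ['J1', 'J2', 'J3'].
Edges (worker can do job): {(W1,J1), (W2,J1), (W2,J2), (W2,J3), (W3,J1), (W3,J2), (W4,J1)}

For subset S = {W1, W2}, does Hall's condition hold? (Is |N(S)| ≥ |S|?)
Yes: |N(S)| = 3, |S| = 2

Subset S = {W1, W2}
Neighbors N(S) = {J1, J2, J3}

|N(S)| = 3, |S| = 2
Hall's condition: |N(S)| ≥ |S| is satisfied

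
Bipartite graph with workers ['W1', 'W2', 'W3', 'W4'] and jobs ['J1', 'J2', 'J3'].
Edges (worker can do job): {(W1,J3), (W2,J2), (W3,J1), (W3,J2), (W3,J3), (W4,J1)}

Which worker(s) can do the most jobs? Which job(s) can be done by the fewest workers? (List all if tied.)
Most versatile: W3 (3 jobs); Least covered: J1, J2, J3 (2 workers)

Worker degrees (jobs they can do): W1:1, W2:1, W3:3, W4:1
Job degrees (workers who can do it): J1:2, J2:2, J3:2

Maximum worker degree is 3, achieved by: W3
Minimum job degree is 2, achieved by: J1, J2, J3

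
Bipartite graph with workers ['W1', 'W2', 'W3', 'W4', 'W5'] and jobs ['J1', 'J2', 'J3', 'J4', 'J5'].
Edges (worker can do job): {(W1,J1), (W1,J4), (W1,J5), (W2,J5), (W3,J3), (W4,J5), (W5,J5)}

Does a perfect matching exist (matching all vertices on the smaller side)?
No, maximum matching has size 3 < 5

Maximum matching has size 3, need 5 for perfect matching.
Unmatched workers: ['W4', 'W2']
Unmatched jobs: ['J2', 'J1']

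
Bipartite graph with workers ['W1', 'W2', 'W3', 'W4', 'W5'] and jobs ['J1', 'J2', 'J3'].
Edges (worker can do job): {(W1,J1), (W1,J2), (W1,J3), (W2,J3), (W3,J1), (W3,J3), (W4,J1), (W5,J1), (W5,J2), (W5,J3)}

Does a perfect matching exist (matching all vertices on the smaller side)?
Yes, perfect matching exists (size 3)

Perfect matching: {(W3,J3), (W4,J1), (W5,J2)}
All 3 vertices on the smaller side are matched.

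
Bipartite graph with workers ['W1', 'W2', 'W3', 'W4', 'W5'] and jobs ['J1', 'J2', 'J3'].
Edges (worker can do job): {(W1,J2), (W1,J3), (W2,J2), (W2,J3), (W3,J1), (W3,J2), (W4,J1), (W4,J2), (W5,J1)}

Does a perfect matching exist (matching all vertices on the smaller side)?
Yes, perfect matching exists (size 3)

Perfect matching: {(W1,J3), (W3,J2), (W5,J1)}
All 3 vertices on the smaller side are matched.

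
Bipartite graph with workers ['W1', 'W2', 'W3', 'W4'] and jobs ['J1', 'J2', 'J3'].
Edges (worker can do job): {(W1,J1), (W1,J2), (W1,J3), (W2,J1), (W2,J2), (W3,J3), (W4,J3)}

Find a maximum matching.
Matching: {(W1,J1), (W2,J2), (W4,J3)}

Maximum matching (size 3):
  W1 → J1
  W2 → J2
  W4 → J3

Each worker is assigned to at most one job, and each job to at most one worker.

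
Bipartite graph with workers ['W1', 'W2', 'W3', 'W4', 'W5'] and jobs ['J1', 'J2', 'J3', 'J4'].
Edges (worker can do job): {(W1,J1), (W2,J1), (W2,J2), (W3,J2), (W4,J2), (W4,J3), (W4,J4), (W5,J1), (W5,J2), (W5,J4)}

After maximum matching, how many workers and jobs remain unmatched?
Unmatched: 1 workers, 0 jobs

Maximum matching size: 4
Workers: 5 total, 4 matched, 1 unmatched
Jobs: 4 total, 4 matched, 0 unmatched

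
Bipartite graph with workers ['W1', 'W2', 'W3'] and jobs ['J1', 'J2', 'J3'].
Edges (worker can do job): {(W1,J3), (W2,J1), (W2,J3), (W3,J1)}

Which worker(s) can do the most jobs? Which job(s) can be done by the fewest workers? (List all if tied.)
Most versatile: W2 (2 jobs); Least covered: J2 (0 workers)

Worker degrees (jobs they can do): W1:1, W2:2, W3:1
Job degrees (workers who can do it): J1:2, J2:0, J3:2

Maximum worker degree is 2, achieved by: W2
Minimum job degree is 0, achieved by: J2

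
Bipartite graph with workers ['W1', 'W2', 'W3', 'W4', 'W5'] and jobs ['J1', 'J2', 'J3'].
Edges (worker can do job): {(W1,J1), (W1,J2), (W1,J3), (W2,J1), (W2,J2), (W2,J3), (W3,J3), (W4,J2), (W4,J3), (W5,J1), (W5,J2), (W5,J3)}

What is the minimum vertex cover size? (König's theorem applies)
Minimum vertex cover size = 3

By König's theorem: in bipartite graphs,
min vertex cover = max matching = 3

Maximum matching has size 3, so minimum vertex cover also has size 3.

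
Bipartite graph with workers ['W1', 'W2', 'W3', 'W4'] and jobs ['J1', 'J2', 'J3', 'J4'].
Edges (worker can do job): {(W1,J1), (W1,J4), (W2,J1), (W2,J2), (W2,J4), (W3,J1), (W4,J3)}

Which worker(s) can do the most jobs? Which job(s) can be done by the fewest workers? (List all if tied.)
Most versatile: W2 (3 jobs); Least covered: J2, J3 (1 workers)

Worker degrees (jobs they can do): W1:2, W2:3, W3:1, W4:1
Job degrees (workers who can do it): J1:3, J2:1, J3:1, J4:2

Maximum worker degree is 3, achieved by: W2
Minimum job degree is 1, achieved by: J2, J3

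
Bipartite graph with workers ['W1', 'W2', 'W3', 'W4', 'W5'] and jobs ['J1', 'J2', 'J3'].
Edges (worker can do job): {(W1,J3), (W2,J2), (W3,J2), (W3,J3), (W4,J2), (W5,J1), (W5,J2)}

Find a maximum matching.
Matching: {(W3,J3), (W4,J2), (W5,J1)}

Maximum matching (size 3):
  W3 → J3
  W4 → J2
  W5 → J1

Each worker is assigned to at most one job, and each job to at most one worker.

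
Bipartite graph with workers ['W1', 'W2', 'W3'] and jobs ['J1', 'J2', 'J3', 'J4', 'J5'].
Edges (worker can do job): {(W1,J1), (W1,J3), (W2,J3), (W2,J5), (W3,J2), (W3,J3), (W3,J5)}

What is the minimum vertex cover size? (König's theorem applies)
Minimum vertex cover size = 3

By König's theorem: in bipartite graphs,
min vertex cover = max matching = 3

Maximum matching has size 3, so minimum vertex cover also has size 3.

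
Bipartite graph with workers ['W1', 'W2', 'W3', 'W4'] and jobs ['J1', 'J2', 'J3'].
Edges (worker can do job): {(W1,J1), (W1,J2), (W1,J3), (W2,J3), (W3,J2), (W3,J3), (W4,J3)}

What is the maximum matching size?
Maximum matching size = 3

Maximum matching: {(W1,J1), (W3,J2), (W4,J3)}
Size: 3

This assigns 3 workers to 3 distinct jobs.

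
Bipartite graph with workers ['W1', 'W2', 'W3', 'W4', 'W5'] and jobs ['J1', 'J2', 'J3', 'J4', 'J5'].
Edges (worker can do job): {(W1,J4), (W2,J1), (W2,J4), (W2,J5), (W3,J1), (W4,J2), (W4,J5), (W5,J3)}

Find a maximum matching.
Matching: {(W1,J4), (W2,J5), (W3,J1), (W4,J2), (W5,J3)}

Maximum matching (size 5):
  W1 → J4
  W2 → J5
  W3 → J1
  W4 → J2
  W5 → J3

Each worker is assigned to at most one job, and each job to at most one worker.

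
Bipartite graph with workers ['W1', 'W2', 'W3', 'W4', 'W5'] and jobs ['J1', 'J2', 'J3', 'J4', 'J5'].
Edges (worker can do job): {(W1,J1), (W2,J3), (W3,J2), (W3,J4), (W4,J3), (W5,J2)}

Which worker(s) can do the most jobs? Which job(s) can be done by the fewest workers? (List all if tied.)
Most versatile: W3 (2 jobs); Least covered: J5 (0 workers)

Worker degrees (jobs they can do): W1:1, W2:1, W3:2, W4:1, W5:1
Job degrees (workers who can do it): J1:1, J2:2, J3:2, J4:1, J5:0

Maximum worker degree is 2, achieved by: W3
Minimum job degree is 0, achieved by: J5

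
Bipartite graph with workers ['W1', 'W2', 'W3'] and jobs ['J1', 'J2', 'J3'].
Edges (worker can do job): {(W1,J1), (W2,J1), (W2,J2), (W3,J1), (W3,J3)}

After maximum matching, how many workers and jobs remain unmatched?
Unmatched: 0 workers, 0 jobs

Maximum matching size: 3
Workers: 3 total, 3 matched, 0 unmatched
Jobs: 3 total, 3 matched, 0 unmatched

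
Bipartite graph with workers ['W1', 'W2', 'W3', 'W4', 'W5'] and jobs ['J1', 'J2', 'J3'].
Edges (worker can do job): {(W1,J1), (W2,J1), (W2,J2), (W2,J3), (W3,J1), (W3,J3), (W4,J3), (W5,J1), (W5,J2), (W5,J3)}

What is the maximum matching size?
Maximum matching size = 3

Maximum matching: {(W1,J1), (W3,J3), (W5,J2)}
Size: 3

This assigns 3 workers to 3 distinct jobs.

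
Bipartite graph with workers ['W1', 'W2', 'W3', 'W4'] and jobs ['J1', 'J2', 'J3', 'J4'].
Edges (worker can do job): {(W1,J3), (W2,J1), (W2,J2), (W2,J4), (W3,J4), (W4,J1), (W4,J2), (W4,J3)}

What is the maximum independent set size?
Maximum independent set = 4

By König's theorem:
- Min vertex cover = Max matching = 4
- Max independent set = Total vertices - Min vertex cover
- Max independent set = 8 - 4 = 4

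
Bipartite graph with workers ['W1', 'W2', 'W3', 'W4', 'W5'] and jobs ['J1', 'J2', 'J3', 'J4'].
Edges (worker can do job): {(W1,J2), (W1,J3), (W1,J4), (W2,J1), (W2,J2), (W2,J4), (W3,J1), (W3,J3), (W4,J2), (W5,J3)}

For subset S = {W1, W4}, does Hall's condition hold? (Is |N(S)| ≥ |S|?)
Yes: |N(S)| = 3, |S| = 2

Subset S = {W1, W4}
Neighbors N(S) = {J2, J3, J4}

|N(S)| = 3, |S| = 2
Hall's condition: |N(S)| ≥ |S| is satisfied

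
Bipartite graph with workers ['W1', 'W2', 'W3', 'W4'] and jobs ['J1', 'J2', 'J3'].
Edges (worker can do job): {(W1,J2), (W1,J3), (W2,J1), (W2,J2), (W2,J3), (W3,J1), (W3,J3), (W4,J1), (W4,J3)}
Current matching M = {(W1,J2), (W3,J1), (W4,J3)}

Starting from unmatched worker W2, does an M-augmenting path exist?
No augmenting path from W2

Alternating search from W2 reaches jobs: {J1, J2, J3}.
Every reachable job is already matched in M, and following those matched edges back to workers exposes no further unvisited jobs.
No M-augmenting path from W2 exists.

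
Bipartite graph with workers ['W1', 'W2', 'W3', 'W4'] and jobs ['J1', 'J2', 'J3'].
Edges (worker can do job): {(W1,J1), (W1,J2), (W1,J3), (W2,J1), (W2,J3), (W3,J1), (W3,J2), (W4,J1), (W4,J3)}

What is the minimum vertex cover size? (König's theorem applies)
Minimum vertex cover size = 3

By König's theorem: in bipartite graphs,
min vertex cover = max matching = 3

Maximum matching has size 3, so minimum vertex cover also has size 3.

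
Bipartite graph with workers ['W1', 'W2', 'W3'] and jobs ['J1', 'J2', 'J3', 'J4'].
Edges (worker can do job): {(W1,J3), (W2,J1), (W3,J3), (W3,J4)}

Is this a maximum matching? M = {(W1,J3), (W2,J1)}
No, size 2 is not maximum

Proposed matching has size 2.
Maximum matching size for this graph: 3.

This is NOT maximum - can be improved to size 3.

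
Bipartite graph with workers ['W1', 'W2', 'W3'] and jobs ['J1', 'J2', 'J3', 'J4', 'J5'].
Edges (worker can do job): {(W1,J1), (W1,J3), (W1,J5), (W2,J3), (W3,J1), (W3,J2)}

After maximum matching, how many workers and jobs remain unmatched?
Unmatched: 0 workers, 2 jobs

Maximum matching size: 3
Workers: 3 total, 3 matched, 0 unmatched
Jobs: 5 total, 3 matched, 2 unmatched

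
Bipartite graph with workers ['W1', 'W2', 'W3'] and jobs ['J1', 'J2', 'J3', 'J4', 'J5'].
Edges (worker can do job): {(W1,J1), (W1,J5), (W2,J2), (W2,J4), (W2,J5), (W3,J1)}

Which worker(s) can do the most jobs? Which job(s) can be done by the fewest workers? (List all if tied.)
Most versatile: W2 (3 jobs); Least covered: J3 (0 workers)

Worker degrees (jobs they can do): W1:2, W2:3, W3:1
Job degrees (workers who can do it): J1:2, J2:1, J3:0, J4:1, J5:2

Maximum worker degree is 3, achieved by: W2
Minimum job degree is 0, achieved by: J3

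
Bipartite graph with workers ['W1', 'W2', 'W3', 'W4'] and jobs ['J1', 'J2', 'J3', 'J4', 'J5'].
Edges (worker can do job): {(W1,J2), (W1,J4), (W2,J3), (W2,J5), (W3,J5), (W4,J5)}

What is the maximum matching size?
Maximum matching size = 3

Maximum matching: {(W1,J2), (W2,J3), (W4,J5)}
Size: 3

This assigns 3 workers to 3 distinct jobs.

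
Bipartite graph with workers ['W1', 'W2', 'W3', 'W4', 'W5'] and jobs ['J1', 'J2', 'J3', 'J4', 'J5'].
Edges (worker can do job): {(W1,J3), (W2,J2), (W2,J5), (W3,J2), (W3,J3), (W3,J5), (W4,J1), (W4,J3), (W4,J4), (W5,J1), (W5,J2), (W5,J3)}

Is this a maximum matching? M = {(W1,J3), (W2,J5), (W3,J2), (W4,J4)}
No, size 4 is not maximum

Proposed matching has size 4.
Maximum matching size for this graph: 5.

This is NOT maximum - can be improved to size 5.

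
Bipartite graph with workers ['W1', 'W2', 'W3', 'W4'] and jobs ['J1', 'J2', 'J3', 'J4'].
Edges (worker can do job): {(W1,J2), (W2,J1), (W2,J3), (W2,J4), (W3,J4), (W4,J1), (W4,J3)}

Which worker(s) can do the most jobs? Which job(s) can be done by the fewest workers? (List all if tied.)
Most versatile: W2 (3 jobs); Least covered: J2 (1 workers)

Worker degrees (jobs they can do): W1:1, W2:3, W3:1, W4:2
Job degrees (workers who can do it): J1:2, J2:1, J3:2, J4:2

Maximum worker degree is 3, achieved by: W2
Minimum job degree is 1, achieved by: J2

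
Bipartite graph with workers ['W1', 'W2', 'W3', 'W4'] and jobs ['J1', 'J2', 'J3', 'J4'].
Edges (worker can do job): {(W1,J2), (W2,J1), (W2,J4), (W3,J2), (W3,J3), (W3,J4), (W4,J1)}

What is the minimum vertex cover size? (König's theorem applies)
Minimum vertex cover size = 4

By König's theorem: in bipartite graphs,
min vertex cover = max matching = 4

Maximum matching has size 4, so minimum vertex cover also has size 4.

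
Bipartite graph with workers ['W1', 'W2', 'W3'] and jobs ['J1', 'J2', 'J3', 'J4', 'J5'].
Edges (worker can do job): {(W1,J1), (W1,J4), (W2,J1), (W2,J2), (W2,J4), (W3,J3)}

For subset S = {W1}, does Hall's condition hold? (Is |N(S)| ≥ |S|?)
Yes: |N(S)| = 2, |S| = 1

Subset S = {W1}
Neighbors N(S) = {J1, J4}

|N(S)| = 2, |S| = 1
Hall's condition: |N(S)| ≥ |S| is satisfied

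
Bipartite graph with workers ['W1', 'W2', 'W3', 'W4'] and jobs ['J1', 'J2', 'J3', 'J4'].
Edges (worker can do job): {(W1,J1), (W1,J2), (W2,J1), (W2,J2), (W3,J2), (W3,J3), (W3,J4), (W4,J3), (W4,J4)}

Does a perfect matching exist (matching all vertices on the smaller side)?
Yes, perfect matching exists (size 4)

Perfect matching: {(W1,J1), (W2,J2), (W3,J4), (W4,J3)}
All 4 vertices on the smaller side are matched.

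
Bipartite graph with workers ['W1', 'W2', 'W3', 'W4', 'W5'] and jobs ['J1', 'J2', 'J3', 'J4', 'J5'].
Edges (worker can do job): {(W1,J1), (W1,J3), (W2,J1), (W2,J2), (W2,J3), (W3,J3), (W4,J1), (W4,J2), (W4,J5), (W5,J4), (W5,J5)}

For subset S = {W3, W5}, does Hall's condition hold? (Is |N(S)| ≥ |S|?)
Yes: |N(S)| = 3, |S| = 2

Subset S = {W3, W5}
Neighbors N(S) = {J3, J4, J5}

|N(S)| = 3, |S| = 2
Hall's condition: |N(S)| ≥ |S| is satisfied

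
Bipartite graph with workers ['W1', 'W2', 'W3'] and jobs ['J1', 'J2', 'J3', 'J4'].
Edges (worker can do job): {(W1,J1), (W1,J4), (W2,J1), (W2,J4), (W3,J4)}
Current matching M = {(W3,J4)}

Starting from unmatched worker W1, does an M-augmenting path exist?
Yes: W1 → J1

An M-augmenting path alternates non-matching / matching edges, starting and ending at unmatched vertices.
Path: W1 → J1
(J1 is unmatched in M, so the path is augmenting.)
Flipping edges along this path would increase |M| from 1 to 2.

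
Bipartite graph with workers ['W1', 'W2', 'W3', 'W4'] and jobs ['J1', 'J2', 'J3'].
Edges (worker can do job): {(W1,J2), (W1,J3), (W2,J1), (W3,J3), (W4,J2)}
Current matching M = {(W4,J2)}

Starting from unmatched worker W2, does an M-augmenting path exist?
Yes: W2 → J1

An M-augmenting path alternates non-matching / matching edges, starting and ending at unmatched vertices.
Path: W2 → J1
(J1 is unmatched in M, so the path is augmenting.)
Flipping edges along this path would increase |M| from 1 to 2.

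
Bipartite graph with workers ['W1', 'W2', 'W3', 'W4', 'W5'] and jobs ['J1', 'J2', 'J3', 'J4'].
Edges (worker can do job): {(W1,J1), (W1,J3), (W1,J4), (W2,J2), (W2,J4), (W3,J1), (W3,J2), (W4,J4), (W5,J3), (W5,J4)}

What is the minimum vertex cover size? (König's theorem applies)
Minimum vertex cover size = 4

By König's theorem: in bipartite graphs,
min vertex cover = max matching = 4

Maximum matching has size 4, so minimum vertex cover also has size 4.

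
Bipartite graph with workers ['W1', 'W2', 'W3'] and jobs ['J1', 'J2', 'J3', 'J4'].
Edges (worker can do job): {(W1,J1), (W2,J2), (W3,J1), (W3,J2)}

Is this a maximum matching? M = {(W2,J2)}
No, size 1 is not maximum

Proposed matching has size 1.
Maximum matching size for this graph: 2.

This is NOT maximum - can be improved to size 2.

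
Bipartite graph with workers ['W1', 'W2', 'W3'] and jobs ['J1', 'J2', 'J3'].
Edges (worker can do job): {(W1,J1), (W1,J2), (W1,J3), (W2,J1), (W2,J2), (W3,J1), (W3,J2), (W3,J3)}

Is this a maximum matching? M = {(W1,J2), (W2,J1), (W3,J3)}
Yes, size 3 is maximum

Proposed matching has size 3.
Maximum matching size for this graph: 3.

This is a maximum matching.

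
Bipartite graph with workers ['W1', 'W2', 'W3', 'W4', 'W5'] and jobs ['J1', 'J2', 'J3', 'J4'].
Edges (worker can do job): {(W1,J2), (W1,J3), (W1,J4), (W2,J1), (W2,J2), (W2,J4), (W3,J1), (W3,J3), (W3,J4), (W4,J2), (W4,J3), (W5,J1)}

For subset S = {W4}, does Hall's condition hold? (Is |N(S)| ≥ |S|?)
Yes: |N(S)| = 2, |S| = 1

Subset S = {W4}
Neighbors N(S) = {J2, J3}

|N(S)| = 2, |S| = 1
Hall's condition: |N(S)| ≥ |S| is satisfied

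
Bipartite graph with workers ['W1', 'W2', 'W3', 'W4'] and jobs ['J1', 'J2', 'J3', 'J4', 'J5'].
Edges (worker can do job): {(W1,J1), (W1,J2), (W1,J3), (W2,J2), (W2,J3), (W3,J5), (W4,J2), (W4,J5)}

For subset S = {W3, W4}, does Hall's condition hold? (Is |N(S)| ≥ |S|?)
Yes: |N(S)| = 2, |S| = 2

Subset S = {W3, W4}
Neighbors N(S) = {J2, J5}

|N(S)| = 2, |S| = 2
Hall's condition: |N(S)| ≥ |S| is satisfied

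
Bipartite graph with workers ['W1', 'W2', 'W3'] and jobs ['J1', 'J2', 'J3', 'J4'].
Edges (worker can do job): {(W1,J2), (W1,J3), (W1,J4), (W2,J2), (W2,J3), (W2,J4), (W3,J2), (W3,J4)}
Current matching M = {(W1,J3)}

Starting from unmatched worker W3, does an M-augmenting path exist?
Yes: W3 → J4

An M-augmenting path alternates non-matching / matching edges, starting and ending at unmatched vertices.
Path: W3 → J4
(J4 is unmatched in M, so the path is augmenting.)
Flipping edges along this path would increase |M| from 1 to 2.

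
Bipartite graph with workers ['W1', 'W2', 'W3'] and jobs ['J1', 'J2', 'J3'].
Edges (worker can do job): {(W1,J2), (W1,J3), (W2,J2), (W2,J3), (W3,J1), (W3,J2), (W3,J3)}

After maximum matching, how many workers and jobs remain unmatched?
Unmatched: 0 workers, 0 jobs

Maximum matching size: 3
Workers: 3 total, 3 matched, 0 unmatched
Jobs: 3 total, 3 matched, 0 unmatched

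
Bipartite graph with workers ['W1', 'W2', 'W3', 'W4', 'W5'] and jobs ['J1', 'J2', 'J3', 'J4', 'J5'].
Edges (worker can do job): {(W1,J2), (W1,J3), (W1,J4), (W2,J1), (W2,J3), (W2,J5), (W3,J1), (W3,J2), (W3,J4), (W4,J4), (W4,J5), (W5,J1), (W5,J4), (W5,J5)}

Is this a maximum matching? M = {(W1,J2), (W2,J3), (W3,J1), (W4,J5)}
No, size 4 is not maximum

Proposed matching has size 4.
Maximum matching size for this graph: 5.

This is NOT maximum - can be improved to size 5.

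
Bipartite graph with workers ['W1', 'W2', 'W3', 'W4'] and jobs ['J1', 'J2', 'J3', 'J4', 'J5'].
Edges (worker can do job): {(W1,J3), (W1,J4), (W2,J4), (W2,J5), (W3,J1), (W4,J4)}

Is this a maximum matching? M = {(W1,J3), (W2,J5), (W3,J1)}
No, size 3 is not maximum

Proposed matching has size 3.
Maximum matching size for this graph: 4.

This is NOT maximum - can be improved to size 4.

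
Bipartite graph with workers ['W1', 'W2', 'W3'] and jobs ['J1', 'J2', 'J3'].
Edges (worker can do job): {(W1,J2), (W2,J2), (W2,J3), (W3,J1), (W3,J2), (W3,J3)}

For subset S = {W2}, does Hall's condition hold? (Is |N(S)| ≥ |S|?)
Yes: |N(S)| = 2, |S| = 1

Subset S = {W2}
Neighbors N(S) = {J2, J3}

|N(S)| = 2, |S| = 1
Hall's condition: |N(S)| ≥ |S| is satisfied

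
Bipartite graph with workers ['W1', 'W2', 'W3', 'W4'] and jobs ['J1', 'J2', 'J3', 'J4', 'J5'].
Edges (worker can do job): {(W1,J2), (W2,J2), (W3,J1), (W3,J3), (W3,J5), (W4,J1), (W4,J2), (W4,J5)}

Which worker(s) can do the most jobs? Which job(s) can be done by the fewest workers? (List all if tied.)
Most versatile: W3, W4 (3 jobs); Least covered: J4 (0 workers)

Worker degrees (jobs they can do): W1:1, W2:1, W3:3, W4:3
Job degrees (workers who can do it): J1:2, J2:3, J3:1, J4:0, J5:2

Maximum worker degree is 3, achieved by: W3, W4
Minimum job degree is 0, achieved by: J4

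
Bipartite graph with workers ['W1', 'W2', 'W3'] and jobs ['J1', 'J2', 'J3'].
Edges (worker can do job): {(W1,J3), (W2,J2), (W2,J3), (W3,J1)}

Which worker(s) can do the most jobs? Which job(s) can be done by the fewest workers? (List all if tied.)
Most versatile: W2 (2 jobs); Least covered: J1, J2 (1 workers)

Worker degrees (jobs they can do): W1:1, W2:2, W3:1
Job degrees (workers who can do it): J1:1, J2:1, J3:2

Maximum worker degree is 2, achieved by: W2
Minimum job degree is 1, achieved by: J1, J2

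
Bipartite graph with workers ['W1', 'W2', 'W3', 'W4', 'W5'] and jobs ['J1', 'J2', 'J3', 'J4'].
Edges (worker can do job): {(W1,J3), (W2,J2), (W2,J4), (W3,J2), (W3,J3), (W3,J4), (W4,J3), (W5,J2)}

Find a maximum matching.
Matching: {(W2,J4), (W3,J3), (W5,J2)}

Maximum matching (size 3):
  W2 → J4
  W3 → J3
  W5 → J2

Each worker is assigned to at most one job, and each job to at most one worker.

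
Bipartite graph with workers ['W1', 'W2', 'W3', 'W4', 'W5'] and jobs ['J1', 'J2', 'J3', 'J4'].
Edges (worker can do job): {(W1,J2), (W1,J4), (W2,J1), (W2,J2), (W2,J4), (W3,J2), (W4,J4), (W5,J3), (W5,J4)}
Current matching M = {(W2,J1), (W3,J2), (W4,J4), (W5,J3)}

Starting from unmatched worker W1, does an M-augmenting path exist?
No augmenting path from W1

Alternating search from W1 reaches jobs: {J2, J4}.
Every reachable job is already matched in M, and following those matched edges back to workers exposes no further unvisited jobs.
No M-augmenting path from W1 exists.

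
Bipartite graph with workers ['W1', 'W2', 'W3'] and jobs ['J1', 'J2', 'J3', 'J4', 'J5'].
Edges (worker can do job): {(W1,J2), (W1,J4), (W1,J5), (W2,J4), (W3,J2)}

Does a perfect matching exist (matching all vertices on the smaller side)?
Yes, perfect matching exists (size 3)

Perfect matching: {(W1,J5), (W2,J4), (W3,J2)}
All 3 vertices on the smaller side are matched.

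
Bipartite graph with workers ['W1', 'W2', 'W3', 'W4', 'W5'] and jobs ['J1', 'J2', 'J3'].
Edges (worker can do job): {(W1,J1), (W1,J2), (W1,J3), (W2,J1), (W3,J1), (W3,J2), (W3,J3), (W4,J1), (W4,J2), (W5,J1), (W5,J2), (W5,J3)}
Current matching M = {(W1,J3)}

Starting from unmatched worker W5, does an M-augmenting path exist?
Yes: W5 → J1

An M-augmenting path alternates non-matching / matching edges, starting and ending at unmatched vertices.
Path: W5 → J1
(J1 is unmatched in M, so the path is augmenting.)
Flipping edges along this path would increase |M| from 1 to 2.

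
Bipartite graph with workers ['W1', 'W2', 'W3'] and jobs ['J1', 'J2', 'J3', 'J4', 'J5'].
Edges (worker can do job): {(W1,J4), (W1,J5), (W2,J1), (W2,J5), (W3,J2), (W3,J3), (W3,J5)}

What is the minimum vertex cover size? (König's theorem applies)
Minimum vertex cover size = 3

By König's theorem: in bipartite graphs,
min vertex cover = max matching = 3

Maximum matching has size 3, so minimum vertex cover also has size 3.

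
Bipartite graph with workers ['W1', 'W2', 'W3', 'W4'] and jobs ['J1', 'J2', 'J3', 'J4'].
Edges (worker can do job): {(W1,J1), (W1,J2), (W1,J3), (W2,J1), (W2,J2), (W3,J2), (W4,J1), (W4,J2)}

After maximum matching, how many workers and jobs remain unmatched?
Unmatched: 1 workers, 1 jobs

Maximum matching size: 3
Workers: 4 total, 3 matched, 1 unmatched
Jobs: 4 total, 3 matched, 1 unmatched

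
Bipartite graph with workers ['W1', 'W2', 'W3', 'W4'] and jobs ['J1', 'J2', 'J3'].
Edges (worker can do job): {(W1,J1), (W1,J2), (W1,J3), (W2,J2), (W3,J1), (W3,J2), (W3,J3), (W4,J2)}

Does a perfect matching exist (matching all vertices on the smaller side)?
Yes, perfect matching exists (size 3)

Perfect matching: {(W1,J3), (W3,J1), (W4,J2)}
All 3 vertices on the smaller side are matched.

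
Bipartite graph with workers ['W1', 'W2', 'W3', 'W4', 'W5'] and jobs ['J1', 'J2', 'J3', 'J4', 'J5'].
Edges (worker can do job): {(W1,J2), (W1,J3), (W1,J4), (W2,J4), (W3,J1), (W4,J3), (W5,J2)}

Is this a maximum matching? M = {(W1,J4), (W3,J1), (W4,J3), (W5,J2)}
Yes, size 4 is maximum

Proposed matching has size 4.
Maximum matching size for this graph: 4.

This is a maximum matching.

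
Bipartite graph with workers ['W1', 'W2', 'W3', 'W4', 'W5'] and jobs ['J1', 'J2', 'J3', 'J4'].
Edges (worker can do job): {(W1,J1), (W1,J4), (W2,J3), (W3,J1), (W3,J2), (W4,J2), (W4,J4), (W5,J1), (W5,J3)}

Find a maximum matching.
Matching: {(W1,J4), (W3,J1), (W4,J2), (W5,J3)}

Maximum matching (size 4):
  W1 → J4
  W3 → J1
  W4 → J2
  W5 → J3

Each worker is assigned to at most one job, and each job to at most one worker.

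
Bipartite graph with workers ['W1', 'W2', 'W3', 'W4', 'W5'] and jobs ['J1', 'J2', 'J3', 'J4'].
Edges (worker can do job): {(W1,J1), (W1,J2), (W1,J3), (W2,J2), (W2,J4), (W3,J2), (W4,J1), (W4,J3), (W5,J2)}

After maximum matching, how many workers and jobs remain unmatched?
Unmatched: 1 workers, 0 jobs

Maximum matching size: 4
Workers: 5 total, 4 matched, 1 unmatched
Jobs: 4 total, 4 matched, 0 unmatched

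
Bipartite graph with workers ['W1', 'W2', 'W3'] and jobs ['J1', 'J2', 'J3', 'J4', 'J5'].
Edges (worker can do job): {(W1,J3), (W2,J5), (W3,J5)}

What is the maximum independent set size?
Maximum independent set = 6

By König's theorem:
- Min vertex cover = Max matching = 2
- Max independent set = Total vertices - Min vertex cover
- Max independent set = 8 - 2 = 6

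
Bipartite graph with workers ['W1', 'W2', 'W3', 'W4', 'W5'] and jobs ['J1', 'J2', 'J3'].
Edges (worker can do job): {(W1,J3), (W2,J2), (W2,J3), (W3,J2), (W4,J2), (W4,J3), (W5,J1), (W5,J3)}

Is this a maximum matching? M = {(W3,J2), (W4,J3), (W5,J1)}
Yes, size 3 is maximum

Proposed matching has size 3.
Maximum matching size for this graph: 3.

This is a maximum matching.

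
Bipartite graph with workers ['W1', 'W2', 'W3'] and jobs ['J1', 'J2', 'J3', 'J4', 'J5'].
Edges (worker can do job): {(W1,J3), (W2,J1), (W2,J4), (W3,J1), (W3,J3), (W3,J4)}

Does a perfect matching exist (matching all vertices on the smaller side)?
Yes, perfect matching exists (size 3)

Perfect matching: {(W1,J3), (W2,J1), (W3,J4)}
All 3 vertices on the smaller side are matched.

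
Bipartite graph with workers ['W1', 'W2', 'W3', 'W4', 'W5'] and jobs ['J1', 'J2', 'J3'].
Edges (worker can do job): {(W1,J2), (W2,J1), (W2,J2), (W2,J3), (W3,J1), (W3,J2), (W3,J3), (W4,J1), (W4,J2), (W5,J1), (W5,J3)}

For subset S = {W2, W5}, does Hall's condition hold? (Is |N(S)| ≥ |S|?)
Yes: |N(S)| = 3, |S| = 2

Subset S = {W2, W5}
Neighbors N(S) = {J1, J2, J3}

|N(S)| = 3, |S| = 2
Hall's condition: |N(S)| ≥ |S| is satisfied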